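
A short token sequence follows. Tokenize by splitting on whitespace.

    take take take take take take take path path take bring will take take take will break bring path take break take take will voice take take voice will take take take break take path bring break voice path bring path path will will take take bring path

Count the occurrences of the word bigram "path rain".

0

Scanning the 47 overlapping bigram windows for "path rain":
  (none found)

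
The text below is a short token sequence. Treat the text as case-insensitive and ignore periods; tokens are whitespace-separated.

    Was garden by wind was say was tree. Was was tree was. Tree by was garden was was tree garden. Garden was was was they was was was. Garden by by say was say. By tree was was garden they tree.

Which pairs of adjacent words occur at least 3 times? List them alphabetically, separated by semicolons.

tree was; was garden; was tree; was was

Bigram counts meeting the condition (at least 3 times):
  tree was: 3
  was garden: 4
  was tree: 4
  was was: 7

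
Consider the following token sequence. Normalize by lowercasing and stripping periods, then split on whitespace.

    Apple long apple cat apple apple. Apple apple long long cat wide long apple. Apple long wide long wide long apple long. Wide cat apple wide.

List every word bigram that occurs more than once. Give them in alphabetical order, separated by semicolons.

apple apple; apple long; cat apple; long apple; long wide; wide long

Bigram counts meeting the condition (more than once):
  apple apple: 4
  apple long: 4
  cat apple: 2
  long apple: 3
  long wide: 3
  wide long: 3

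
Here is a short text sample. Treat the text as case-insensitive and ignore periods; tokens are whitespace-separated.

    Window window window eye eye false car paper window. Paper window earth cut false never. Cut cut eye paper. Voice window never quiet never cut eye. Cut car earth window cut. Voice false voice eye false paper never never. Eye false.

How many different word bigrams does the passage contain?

41 tokens → 40 bigram windows in total.
Repeated bigrams (each contributes count−1 duplicates):
  eye false: 3
  cut eye: 2
  never cut: 2
  paper window: 2
  window window: 2
6 duplicate windows → 40 − 6 = 34 distinct.

34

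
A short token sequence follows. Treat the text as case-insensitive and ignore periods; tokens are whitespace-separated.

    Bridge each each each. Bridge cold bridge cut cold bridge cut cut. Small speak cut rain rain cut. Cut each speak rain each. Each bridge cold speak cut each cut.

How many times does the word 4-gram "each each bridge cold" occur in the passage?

Scanning the 27 overlapping 4-gram windows for "each each bridge cold":
  position 3–6: each each bridge cold
  position 23–26: each each bridge cold

2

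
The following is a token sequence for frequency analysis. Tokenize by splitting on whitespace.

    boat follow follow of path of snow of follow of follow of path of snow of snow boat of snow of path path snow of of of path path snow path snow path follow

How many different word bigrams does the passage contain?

34 tokens → 33 bigram windows in total.
Repeated bigrams (each contributes count−1 duplicates):
  of path: 4
  of snow: 4
  snow of: 4
  follow of: 3
  path snow: 3
  of follow: 2
  of of: 2
  path of: 2
  … (2 more repeated)
18 duplicate windows → 33 − 18 = 15 distinct.

15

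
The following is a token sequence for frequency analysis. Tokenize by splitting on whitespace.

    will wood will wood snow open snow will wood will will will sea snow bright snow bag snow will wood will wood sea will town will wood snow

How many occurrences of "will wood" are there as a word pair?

6

Scanning the 27 overlapping bigram windows for "will wood":
  position 1–2: will wood
  position 3–4: will wood
  position 8–9: will wood
  position 19–20: will wood
  position 21–22: will wood
  position 26–27: will wood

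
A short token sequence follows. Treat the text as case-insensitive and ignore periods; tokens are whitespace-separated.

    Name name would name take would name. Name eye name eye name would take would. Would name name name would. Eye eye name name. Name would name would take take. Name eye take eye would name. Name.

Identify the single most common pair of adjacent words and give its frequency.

"name name", 7 times

Bigram frequencies (highest first):
  name name: 7
  name would: 5
  would name: 5
  name eye: 3
  eye name: 3
  take would: 2
  … (10 more, each ≤ 2)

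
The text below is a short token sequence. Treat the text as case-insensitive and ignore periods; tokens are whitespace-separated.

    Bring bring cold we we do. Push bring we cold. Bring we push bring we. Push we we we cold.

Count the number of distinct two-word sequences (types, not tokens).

20 tokens → 19 bigram windows in total.
Repeated bigrams (each contributes count−1 duplicates):
  bring we: 3
  we we: 3
  push bring: 2
  we cold: 2
  we push: 2
7 duplicate windows → 19 − 7 = 12 distinct.

12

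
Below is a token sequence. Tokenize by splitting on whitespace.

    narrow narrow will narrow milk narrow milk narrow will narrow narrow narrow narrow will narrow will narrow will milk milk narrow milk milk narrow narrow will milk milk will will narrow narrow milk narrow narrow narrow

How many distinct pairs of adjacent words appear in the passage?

36 tokens → 35 bigram windows in total.
Repeated bigrams (each contributes count−1 duplicates):
  narrow narrow: 8
  narrow will: 6
  milk narrow: 5
  will narrow: 5
  narrow milk: 4
  milk milk: 3
  will milk: 2
26 duplicate windows → 35 − 26 = 9 distinct.

9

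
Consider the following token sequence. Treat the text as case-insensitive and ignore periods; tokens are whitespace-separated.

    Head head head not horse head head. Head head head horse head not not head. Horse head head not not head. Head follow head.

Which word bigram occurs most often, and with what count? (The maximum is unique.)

Bigram frequencies (highest first):
  head head: 8
  head not: 3
  horse head: 3
  head horse: 2
  not not: 2
  not head: 2
  … (3 more, each ≤ 1)

"head head", 8 times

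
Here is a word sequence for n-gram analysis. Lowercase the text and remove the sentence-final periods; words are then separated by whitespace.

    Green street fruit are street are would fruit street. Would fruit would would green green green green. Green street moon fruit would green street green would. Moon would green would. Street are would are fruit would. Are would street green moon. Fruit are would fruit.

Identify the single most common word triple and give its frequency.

Trigram frequencies (highest first):
  green green green: 3
  street are would: 2
  are would fruit: 2
  green street fruit: 1
  street fruit are: 1
  fruit are street: 1
  … (33 more, each ≤ 1)

"green green green", 3 times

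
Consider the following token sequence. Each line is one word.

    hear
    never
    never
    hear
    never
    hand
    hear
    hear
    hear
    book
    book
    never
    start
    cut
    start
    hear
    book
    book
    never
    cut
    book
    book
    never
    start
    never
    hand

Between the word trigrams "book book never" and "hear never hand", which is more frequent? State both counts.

"book book never": 3 occurrences
"hear never hand": 1 occurrence

"book book never" (3 vs 1)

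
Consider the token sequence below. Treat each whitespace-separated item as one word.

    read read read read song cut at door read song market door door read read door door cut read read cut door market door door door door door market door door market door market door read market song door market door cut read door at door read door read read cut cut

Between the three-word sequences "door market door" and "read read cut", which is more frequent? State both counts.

"door market door" (5 vs 2)

"door market door": 5 occurrences
"read read cut": 2 occurrences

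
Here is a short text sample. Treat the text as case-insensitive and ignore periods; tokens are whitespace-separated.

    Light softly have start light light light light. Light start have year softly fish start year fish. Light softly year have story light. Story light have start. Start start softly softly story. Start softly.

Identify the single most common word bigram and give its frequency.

Bigram frequencies (highest first):
  light light: 4
  light softly: 2
  have start: 2
  story light: 2
  start start: 2
  start softly: 2
  … (19 more, each ≤ 1)

"light light", 4 times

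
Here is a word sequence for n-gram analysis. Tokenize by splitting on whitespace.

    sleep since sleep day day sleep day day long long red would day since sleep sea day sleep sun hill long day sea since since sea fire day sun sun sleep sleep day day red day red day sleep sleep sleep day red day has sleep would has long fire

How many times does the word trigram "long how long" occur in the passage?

Scanning the 48 overlapping trigram windows for "long how long":
  (none found)

0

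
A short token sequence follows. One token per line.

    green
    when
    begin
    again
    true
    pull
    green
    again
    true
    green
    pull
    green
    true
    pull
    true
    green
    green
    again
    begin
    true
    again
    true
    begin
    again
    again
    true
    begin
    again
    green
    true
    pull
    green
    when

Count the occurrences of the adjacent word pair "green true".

2

Scanning the 32 overlapping bigram windows for "green true":
  position 12–13: green true
  position 29–30: green true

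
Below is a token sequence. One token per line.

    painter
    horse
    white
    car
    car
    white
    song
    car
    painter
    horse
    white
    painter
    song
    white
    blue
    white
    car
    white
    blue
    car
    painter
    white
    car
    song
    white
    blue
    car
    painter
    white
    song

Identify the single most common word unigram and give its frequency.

Unigram frequencies (highest first):
  white: 9
  car: 7
  painter: 5
  song: 4
  blue: 3
  horse: 2

"white", 9 times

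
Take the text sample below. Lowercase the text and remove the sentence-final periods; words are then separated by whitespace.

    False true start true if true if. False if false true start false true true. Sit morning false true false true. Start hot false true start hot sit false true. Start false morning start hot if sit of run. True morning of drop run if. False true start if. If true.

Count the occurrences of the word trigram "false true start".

6

Scanning the 49 overlapping trigram windows for "false true start":
  position 1–3: false true start
  position 10–12: false true start
  position 20–22: false true start
  position 24–26: false true start
  position 29–31: false true start
  position 46–48: false true start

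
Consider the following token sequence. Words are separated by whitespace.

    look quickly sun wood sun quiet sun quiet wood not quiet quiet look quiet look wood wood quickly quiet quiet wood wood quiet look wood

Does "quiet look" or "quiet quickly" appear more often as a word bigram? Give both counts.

"quiet look" (3 vs 0)

"quiet look": 3 occurrences
"quiet quickly": 0 occurrences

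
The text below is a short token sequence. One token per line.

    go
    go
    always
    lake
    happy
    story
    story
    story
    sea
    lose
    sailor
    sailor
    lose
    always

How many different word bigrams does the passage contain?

14 tokens → 13 bigram windows in total.
Repeated bigrams (each contributes count−1 duplicates):
  story story: 2
1 duplicate windows → 13 − 1 = 12 distinct.

12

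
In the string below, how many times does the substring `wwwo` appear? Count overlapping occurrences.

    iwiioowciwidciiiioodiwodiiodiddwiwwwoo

1

Sliding a length-4 window over the 38 characters (35 positions):
  position 34–37: wwwo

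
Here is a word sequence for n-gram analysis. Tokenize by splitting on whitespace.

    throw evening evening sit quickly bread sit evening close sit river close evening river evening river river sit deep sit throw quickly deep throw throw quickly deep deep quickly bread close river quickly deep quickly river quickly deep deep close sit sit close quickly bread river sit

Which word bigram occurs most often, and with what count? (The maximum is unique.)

Bigram frequencies (highest first):
  quickly deep: 4
  quickly bread: 3
  close sit: 2
  evening river: 2
  river sit: 2
  throw quickly: 2
  … (28 more, each ≤ 2)

"quickly deep", 4 times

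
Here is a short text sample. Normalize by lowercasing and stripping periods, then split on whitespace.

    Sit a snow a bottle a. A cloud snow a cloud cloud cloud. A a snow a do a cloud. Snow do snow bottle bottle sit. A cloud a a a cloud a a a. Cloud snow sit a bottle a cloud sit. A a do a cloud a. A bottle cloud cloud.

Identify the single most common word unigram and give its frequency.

Unigram frequencies (highest first):
  a: 23
  cloud: 12
  snow: 6
  bottle: 5
  sit: 4
  do: 3

"a", 23 times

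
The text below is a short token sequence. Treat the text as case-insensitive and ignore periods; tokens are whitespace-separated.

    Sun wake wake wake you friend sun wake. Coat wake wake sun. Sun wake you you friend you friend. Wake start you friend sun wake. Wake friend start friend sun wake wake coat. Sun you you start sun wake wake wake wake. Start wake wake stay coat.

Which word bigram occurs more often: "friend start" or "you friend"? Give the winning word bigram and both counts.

"friend start": 1 occurrence
"you friend": 4 occurrences

"you friend" (4 vs 1)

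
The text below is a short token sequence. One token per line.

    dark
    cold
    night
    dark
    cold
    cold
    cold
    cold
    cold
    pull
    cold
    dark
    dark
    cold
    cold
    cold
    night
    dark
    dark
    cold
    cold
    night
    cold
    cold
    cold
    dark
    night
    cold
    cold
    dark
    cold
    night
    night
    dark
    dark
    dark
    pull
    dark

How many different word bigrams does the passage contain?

13

38 tokens → 37 bigram windows in total.
Repeated bigrams (each contributes count−1 duplicates):
  cold cold: 10
  dark cold: 5
  cold night: 4
  dark dark: 4
  cold dark: 3
  night dark: 3
  night cold: 2
24 duplicate windows → 37 − 24 = 13 distinct.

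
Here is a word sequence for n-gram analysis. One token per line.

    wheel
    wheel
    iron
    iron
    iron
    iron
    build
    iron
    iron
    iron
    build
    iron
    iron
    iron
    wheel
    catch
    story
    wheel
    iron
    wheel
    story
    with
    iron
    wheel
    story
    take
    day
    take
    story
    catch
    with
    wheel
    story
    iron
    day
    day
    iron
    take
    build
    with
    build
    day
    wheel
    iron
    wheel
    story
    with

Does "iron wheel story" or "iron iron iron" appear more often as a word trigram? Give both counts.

"iron wheel story": 3 occurrences
"iron iron iron": 4 occurrences

"iron iron iron" (4 vs 3)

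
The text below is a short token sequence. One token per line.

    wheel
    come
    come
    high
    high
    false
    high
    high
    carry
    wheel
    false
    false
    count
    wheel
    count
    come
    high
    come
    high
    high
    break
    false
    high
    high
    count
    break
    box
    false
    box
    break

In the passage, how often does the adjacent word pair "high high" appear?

4

Scanning the 29 overlapping bigram windows for "high high":
  position 4–5: high high
  position 7–8: high high
  position 19–20: high high
  position 23–24: high high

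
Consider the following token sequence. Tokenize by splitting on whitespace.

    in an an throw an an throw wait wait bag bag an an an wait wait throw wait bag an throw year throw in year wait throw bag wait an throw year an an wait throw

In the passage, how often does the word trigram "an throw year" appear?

Scanning the 34 overlapping trigram windows for "an throw year":
  position 20–22: an throw year
  position 30–32: an throw year

2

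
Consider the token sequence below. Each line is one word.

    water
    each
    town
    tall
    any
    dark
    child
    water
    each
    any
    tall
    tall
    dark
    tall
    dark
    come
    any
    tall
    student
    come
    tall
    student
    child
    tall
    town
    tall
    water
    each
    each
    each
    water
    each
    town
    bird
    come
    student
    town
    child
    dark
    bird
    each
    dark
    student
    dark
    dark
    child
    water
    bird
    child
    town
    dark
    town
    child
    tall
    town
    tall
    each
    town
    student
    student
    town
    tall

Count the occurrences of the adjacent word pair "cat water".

Scanning the 61 overlapping bigram windows for "cat water":
  (none found)

0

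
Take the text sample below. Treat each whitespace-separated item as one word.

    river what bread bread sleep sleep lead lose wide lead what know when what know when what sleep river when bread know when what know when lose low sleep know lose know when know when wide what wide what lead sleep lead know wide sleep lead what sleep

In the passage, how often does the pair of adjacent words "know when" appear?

6

Scanning the 47 overlapping bigram windows for "know when":
  position 12–13: know when
  position 15–16: know when
  position 22–23: know when
  position 25–26: know when
  position 32–33: know when
  position 34–35: know when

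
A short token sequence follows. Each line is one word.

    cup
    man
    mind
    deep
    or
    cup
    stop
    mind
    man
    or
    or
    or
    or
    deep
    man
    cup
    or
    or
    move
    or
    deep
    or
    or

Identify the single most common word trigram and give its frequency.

Trigram frequencies (highest first):
  or or or: 2
  cup man mind: 1
  man mind deep: 1
  mind deep or: 1
  deep or cup: 1
  or cup stop: 1
  … (14 more, each ≤ 1)

"or or or", 2 times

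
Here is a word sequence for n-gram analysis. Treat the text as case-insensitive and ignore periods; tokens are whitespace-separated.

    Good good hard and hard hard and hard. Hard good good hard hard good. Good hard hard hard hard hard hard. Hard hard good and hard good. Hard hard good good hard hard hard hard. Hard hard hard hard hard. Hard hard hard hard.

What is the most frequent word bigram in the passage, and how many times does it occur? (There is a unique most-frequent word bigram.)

Bigram frequencies (highest first):
  hard hard: 23
  good hard: 5
  hard good: 5
  good good: 4
  and hard: 3
  hard and: 2
  … (1 more, each ≤ 1)

"hard hard", 23 times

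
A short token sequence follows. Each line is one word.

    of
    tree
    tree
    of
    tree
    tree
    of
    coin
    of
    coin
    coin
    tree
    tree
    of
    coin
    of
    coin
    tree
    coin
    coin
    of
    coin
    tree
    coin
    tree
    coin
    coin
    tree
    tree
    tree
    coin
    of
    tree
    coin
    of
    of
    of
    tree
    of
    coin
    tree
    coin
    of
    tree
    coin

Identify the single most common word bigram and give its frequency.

"tree coin", 7 times

Bigram frequencies (highest first):
  tree coin: 7
  of coin: 6
  coin of: 6
  coin tree: 6
  of tree: 5
  tree tree: 5
  … (3 more, each ≤ 4)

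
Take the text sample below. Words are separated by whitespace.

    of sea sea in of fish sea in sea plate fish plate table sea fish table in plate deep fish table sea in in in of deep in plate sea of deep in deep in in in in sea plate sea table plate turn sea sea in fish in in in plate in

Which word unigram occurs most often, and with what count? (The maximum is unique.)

Unigram frequencies (highest first):
  in: 17
  sea: 11
  plate: 7
  fish: 5
  of: 4
  table: 4
  … (2 more, each ≤ 4)

"in", 17 times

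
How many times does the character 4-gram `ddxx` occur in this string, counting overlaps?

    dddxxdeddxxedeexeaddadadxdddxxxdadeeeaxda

Sliding a length-4 window over the 41 characters (38 positions):
  position 2–5: ddxx
  position 8–11: ddxx
  position 27–30: ddxx

3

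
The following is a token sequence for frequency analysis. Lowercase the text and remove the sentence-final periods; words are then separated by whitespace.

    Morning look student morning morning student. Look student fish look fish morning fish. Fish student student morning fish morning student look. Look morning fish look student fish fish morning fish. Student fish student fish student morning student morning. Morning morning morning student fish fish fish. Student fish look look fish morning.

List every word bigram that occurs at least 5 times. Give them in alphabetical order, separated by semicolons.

Bigram counts meeting the condition (at least 5 times):
  fish student: 5
  student fish: 6

fish student; student fish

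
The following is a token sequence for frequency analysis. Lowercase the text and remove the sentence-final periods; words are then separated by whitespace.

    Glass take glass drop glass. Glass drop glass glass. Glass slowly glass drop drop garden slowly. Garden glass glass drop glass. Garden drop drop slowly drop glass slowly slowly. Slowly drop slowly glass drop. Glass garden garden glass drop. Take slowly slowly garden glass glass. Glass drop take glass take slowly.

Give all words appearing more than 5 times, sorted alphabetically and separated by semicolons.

Unigram counts meeting the condition (more than 5 times):
  drop: 12
  garden: 6
  glass: 19
  slowly: 10

drop; garden; glass; slowly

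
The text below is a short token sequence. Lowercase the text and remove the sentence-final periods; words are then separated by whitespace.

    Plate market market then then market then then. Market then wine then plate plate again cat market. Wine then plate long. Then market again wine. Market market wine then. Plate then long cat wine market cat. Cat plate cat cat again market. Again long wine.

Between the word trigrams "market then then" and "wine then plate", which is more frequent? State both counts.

"wine then plate" (3 vs 2)

"market then then": 2 occurrences
"wine then plate": 3 occurrences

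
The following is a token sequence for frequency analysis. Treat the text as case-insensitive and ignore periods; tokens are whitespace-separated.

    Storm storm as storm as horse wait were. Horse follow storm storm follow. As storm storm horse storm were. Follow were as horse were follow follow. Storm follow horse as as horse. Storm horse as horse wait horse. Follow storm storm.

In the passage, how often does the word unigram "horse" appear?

Scanning the 41 tokens for "horse":
  position 6: horse
  position 9: horse
  position 17: horse
  position 23: horse
  position 29: horse
  position 32: horse
  position 34: horse
  position 36: horse
  position 38: horse

9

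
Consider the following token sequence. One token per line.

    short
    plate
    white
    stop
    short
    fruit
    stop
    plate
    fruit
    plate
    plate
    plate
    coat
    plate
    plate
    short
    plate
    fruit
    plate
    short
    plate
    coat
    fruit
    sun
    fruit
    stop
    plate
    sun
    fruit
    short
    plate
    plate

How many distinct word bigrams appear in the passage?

18

32 tokens → 31 bigram windows in total.
Repeated bigrams (each contributes count−1 duplicates):
  plate plate: 4
  short plate: 4
  fruit plate: 2
  fruit stop: 2
  plate coat: 2
  plate fruit: 2
  plate short: 2
  stop plate: 2
  … (1 more repeated)
13 duplicate windows → 31 − 13 = 18 distinct.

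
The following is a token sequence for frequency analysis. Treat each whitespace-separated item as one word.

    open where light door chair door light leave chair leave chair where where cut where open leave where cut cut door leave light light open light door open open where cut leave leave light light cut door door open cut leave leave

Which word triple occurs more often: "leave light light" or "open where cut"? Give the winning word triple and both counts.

"leave light light": 2 occurrences
"open where cut": 1 occurrence

"leave light light" (2 vs 1)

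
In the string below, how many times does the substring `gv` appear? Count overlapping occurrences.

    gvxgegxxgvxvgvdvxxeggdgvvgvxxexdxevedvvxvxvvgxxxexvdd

5

Sliding a length-2 window over the 53 characters (52 positions):
  position 1–2: gv
  position 9–10: gv
  position 13–14: gv
  position 23–24: gv
  position 26–27: gv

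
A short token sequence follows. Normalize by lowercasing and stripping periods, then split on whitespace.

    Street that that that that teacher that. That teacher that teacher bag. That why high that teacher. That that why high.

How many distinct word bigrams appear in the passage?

9

21 tokens → 20 bigram windows in total.
Repeated bigrams (each contributes count−1 duplicates):
  that that: 5
  that teacher: 4
  teacher that: 3
  that why: 2
  why high: 2
11 duplicate windows → 20 − 11 = 9 distinct.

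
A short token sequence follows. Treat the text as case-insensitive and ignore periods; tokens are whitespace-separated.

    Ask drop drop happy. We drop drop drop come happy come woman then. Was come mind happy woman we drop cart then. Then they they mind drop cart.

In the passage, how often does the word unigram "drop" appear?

Scanning the 28 tokens for "drop":
  position 2: drop
  position 3: drop
  position 6: drop
  position 7: drop
  position 8: drop
  position 20: drop
  position 27: drop

7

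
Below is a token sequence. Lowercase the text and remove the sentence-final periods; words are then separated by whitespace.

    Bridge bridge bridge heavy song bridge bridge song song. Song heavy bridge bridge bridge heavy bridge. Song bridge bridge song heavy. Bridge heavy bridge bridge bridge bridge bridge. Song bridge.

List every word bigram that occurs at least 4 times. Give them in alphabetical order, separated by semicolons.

Bigram counts meeting the condition (at least 4 times):
  bridge bridge: 10
  bridge song: 4
  heavy bridge: 4

bridge bridge; bridge song; heavy bridge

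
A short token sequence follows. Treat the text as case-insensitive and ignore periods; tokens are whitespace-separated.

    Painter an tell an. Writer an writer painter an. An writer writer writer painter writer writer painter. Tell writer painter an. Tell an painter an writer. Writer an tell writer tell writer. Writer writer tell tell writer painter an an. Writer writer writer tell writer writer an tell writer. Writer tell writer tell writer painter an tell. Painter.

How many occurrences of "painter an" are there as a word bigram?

Scanning the 57 overlapping bigram windows for "painter an":
  position 1–2: painter an
  position 8–9: painter an
  position 20–21: painter an
  position 24–25: painter an
  position 38–39: painter an
  position 55–56: painter an

6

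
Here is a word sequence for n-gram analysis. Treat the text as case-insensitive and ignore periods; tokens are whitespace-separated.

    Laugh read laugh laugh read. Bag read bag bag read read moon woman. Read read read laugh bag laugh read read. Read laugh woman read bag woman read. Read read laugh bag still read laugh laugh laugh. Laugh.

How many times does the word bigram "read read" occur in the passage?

7

Scanning the 37 overlapping bigram windows for "read read":
  position 10–11: read read
  position 14–15: read read
  position 15–16: read read
  position 20–21: read read
  position 21–22: read read
  position 28–29: read read
  position 29–30: read read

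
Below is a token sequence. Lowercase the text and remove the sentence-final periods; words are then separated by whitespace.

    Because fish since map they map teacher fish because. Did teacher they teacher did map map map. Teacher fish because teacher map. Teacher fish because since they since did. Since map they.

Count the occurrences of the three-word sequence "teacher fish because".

3

Scanning the 30 overlapping trigram windows for "teacher fish because":
  position 7–9: teacher fish because
  position 18–20: teacher fish because
  position 23–25: teacher fish because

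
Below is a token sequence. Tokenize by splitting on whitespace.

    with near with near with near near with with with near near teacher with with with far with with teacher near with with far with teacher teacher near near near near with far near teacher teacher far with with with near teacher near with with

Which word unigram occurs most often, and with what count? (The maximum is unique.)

"with", 20 times

Unigram frequencies (highest first):
  with: 20
  near: 14
  teacher: 7
  far: 4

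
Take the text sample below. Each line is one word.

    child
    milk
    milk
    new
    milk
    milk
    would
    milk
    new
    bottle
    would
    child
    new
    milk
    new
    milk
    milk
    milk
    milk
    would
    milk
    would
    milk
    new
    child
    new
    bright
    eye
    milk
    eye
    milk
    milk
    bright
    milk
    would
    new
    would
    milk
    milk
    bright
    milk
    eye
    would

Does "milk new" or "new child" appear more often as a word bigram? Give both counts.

"milk new": 4 occurrences
"new child": 1 occurrence

"milk new" (4 vs 1)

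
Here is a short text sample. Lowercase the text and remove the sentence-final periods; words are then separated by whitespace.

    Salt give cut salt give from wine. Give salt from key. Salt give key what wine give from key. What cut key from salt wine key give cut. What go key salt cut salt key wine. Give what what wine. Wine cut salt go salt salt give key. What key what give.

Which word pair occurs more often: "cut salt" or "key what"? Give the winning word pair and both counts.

"key what" (4 vs 3)

"cut salt": 3 occurrences
"key what": 4 occurrences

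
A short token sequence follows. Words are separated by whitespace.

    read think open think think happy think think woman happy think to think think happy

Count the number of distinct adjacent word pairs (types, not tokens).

10

15 tokens → 14 bigram windows in total.
Repeated bigrams (each contributes count−1 duplicates):
  think think: 3
  happy think: 2
  think happy: 2
4 duplicate windows → 14 − 4 = 10 distinct.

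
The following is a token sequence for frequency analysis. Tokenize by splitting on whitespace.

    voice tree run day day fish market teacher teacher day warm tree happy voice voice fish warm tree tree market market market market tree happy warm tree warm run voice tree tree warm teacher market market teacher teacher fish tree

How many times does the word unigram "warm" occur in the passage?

5

Scanning the 40 tokens for "warm":
  position 11: warm
  position 17: warm
  position 26: warm
  position 28: warm
  position 33: warm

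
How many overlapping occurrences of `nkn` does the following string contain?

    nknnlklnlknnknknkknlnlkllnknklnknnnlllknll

5

Sliding a length-3 window over the 42 characters (40 positions):
  position 1–3: nkn
  position 12–14: nkn
  position 14–16: nkn
  position 26–28: nkn
  position 31–33: nkn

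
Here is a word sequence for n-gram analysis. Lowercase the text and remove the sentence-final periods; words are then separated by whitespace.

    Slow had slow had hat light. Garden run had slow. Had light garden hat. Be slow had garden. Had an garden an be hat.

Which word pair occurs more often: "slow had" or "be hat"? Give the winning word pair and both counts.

"slow had": 4 occurrences
"be hat": 1 occurrence

"slow had" (4 vs 1)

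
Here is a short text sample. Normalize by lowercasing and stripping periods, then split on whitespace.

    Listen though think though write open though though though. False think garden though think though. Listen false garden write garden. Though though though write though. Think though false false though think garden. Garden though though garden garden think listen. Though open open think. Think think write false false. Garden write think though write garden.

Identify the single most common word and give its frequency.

Unigram frequencies (highest first):
  though: 17
  think: 10
  garden: 9
  write: 6
  false: 6
  listen: 3
  … (1 more, each ≤ 3)

"though", 17 times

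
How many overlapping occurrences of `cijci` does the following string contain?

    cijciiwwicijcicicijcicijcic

4

Sliding a length-5 window over the 27 characters (23 positions):
  position 1–5: cijci
  position 10–14: cijci
  position 17–21: cijci
  position 22–26: cijci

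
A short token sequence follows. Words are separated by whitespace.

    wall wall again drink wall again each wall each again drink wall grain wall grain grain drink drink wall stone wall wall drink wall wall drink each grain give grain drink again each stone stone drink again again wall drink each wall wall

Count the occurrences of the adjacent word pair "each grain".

Scanning the 42 overlapping bigram windows for "each grain":
  position 27–28: each grain

1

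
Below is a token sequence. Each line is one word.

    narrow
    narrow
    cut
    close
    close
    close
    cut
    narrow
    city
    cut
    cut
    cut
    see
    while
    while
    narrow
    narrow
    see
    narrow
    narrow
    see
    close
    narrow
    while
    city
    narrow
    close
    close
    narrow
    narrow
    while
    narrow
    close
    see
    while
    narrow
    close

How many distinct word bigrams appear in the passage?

37 tokens → 36 bigram windows in total.
Repeated bigrams (each contributes count−1 duplicates):
  narrow narrow: 4
  close close: 3
  narrow close: 3
  while narrow: 3
  close narrow: 2
  cut cut: 2
  narrow see: 2
  narrow while: 2
  … (1 more repeated)
14 duplicate windows → 36 − 14 = 22 distinct.

22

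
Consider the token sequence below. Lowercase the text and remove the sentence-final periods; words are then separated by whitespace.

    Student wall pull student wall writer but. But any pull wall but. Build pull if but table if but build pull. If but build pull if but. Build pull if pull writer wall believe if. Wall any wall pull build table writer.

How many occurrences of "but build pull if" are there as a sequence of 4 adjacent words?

4

Scanning the 39 overlapping 4-gram windows for "but build pull if":
  position 12–15: but build pull if
  position 19–22: but build pull if
  position 23–26: but build pull if
  position 27–30: but build pull if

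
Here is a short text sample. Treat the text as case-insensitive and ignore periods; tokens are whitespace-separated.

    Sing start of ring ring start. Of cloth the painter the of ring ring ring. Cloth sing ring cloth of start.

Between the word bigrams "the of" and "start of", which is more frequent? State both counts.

"the of": 1 occurrence
"start of": 2 occurrences

"start of" (2 vs 1)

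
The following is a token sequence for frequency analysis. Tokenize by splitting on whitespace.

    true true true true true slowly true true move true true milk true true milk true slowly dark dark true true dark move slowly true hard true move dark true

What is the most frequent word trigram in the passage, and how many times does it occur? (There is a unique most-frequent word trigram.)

"true true true", 3 times

Trigram frequencies (highest first):
  true true true: 3
  true true milk: 2
  true milk true: 2
  true true slowly: 1
  true slowly true: 1
  slowly true true: 1
  … (18 more, each ≤ 1)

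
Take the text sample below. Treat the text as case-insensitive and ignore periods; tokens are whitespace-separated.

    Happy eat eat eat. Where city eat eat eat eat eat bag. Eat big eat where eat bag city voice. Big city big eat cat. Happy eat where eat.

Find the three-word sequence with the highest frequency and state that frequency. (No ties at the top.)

Trigram frequencies (highest first):
  eat eat eat: 4
  eat where eat: 2
  happy eat eat: 1
  eat eat where: 1
  eat where city: 1
  where city eat: 1
  … (17 more, each ≤ 1)

"eat eat eat", 4 times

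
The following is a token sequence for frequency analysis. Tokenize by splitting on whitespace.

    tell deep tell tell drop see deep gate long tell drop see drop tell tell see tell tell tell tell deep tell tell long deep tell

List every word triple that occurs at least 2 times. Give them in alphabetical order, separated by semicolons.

deep tell tell; tell deep tell; tell drop see; tell tell tell

Trigram counts meeting the condition (at least 2 times):
  deep tell tell: 2
  tell deep tell: 2
  tell drop see: 2
  tell tell tell: 2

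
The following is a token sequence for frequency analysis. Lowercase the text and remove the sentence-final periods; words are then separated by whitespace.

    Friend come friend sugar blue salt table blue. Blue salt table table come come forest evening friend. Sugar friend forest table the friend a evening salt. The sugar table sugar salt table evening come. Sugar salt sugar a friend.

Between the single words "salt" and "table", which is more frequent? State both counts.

"table" (6 vs 5)

"salt": 5 occurrences
"table": 6 occurrences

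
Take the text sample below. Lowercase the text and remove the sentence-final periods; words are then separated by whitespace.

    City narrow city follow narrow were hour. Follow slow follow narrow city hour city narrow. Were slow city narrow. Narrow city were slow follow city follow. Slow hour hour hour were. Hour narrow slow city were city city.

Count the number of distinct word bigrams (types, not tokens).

38 tokens → 37 bigram windows in total.
Repeated bigrams (each contributes count−1 duplicates):
  city narrow: 3
  narrow city: 3
  city follow: 2
  city were: 2
  follow narrow: 2
  follow slow: 2
  hour hour: 2
  narrow were: 2
  … (4 more repeated)
14 duplicate windows → 37 − 14 = 23 distinct.

23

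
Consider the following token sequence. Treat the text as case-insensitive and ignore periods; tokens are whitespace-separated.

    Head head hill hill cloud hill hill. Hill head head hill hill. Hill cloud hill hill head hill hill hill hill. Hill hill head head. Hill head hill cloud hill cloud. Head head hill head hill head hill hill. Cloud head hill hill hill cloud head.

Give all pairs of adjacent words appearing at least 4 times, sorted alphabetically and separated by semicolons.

Bigram counts meeting the condition (at least 4 times):
  head head: 4
  head hill: 9
  hill cloud: 6
  hill head: 6
  hill hill: 14

head head; head hill; hill cloud; hill head; hill hill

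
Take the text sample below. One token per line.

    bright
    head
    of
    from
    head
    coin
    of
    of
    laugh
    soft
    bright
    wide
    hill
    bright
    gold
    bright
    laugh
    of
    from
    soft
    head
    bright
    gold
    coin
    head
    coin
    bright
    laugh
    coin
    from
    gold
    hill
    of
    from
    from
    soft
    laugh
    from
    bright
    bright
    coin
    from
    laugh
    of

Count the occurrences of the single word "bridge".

0

Scanning the 44 tokens for "bridge":
  (none found)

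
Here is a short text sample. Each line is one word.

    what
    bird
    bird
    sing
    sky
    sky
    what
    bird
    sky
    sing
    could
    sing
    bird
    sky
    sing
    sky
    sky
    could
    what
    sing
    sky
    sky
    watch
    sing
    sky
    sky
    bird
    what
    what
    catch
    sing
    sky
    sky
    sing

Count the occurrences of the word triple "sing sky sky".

5

Scanning the 32 overlapping trigram windows for "sing sky sky":
  position 4–6: sing sky sky
  position 15–17: sing sky sky
  position 20–22: sing sky sky
  position 24–26: sing sky sky
  position 31–33: sing sky sky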